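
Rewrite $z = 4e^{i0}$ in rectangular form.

a = r cos θ = 4 * 1 = 4
b = r sin θ = 4 * 0 = 0
z = 4


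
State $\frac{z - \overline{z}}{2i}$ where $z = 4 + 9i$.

z - conjugate(z) = 2bi
(z - conjugate(z))/(2i) = 2bi/(2i) = b = 9


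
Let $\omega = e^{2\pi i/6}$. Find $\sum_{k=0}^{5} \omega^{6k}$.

Since 6 divides 6, ω^6 = (ω^6)^1 = 1^1 = 1, so every term is 1.
Sum = 6 · 1 = 6


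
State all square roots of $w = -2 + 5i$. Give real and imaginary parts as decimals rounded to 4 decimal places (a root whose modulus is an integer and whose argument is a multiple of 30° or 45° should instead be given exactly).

|w| = sqrt(29) ≈ 5.385165, arg(w) ≈ 111.801409°
Root modulus = sqrt(29)^(1/2) ≈ 2.320596
Root arguments: θ_k = (arg(w) + 360°k)/2 for k = 0, 1, ..., 1
Compute each root as (root modulus)(cos θ_k + i sin θ_k) using full-precision intermediates, then round to 4 decimal places.
Roots: 1.3010 + 1.9216i, -1.3010 - 1.9216i


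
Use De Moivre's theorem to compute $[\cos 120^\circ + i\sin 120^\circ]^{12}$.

By De Moivre: z^n = r^n(cos(nθ) + i sin(nθ))
= 1^12(cos(12*120°) + i sin(12*120°))
= 1(cos 0° + i sin 0°)
= 1


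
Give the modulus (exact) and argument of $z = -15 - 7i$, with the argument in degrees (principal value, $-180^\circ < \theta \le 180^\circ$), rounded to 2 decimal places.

|z| = sqrt((-15)^2 + (-7)^2) = sqrt(274)
arg(z) = arctan(b/a) = arctan(-7/-15) (quadrant-adjusted) = -154.98°


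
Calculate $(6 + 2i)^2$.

(a + bi)^2 = a^2 - b^2 + 2abi
= 6^2 - 2^2 + 2*6*2i
= 32 + 24i


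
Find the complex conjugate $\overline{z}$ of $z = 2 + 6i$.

If z = a + bi, then conjugate(z) = a - bi
conjugate(2 + 6i) = 2 - 6i


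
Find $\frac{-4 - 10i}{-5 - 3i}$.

Multiply numerator and denominator by conjugate (-5 + 3i):
= (-4 - 10i)(-5 + 3i) / ((-5)^2 + (-3)^2)
= (50 + 38i) / 34
Divide through by 2: (25 + 19i) / 17
= 25/17 + (19/17)i


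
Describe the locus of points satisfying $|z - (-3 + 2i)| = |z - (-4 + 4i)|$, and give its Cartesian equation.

|z - z1| = |z - z2| means z is equidistant from z1 and z2,
i.e. the perpendicular bisector of the segment from (-3, 2) to (-4, 4) (midpoint (-7/2, 3)).
With z = x + yi, square both sides:
(x - (-3))^2 + (y - 2)^2 = (x - (-4))^2 + (y - 4)^2
The x^2 and y^2 terms cancel: -2x + 4y = 32 - 13 = 19
Simplify: 2x - 4y = -19
Locus: Perpendicular bisector of the segment from (-3, 2) to (-4, 4): the line 2x - 4y = -19


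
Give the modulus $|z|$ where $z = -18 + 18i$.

|z| = sqrt(a^2 + b^2) = sqrt((-18)^2 + 18^2) = sqrt(648) = sqrt(648)


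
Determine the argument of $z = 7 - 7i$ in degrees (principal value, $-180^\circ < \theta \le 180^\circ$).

θ = arctan(b/a) = arctan(-7/7) (quadrant-adjusted) = -45°


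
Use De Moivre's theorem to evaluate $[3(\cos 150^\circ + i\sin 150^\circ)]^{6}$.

By De Moivre: z^n = r^n(cos(nθ) + i sin(nθ))
= 3^6(cos(6*150°) + i sin(6*150°))
= 729(cos 180° + i sin 180°)
= -729


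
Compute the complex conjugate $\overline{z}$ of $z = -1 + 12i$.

If z = a + bi, then conjugate(z) = a - bi
conjugate(-1 + 12i) = -1 - 12i


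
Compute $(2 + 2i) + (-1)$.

(2 + (-1)) + (2 + 0)i = 1 + 2i


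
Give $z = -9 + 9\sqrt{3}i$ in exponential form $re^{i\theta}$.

r = |z| = sqrt((-9)^2 + (9*sqrt(3))^2) = sqrt(81 + 243) = sqrt(324) = 18
θ = arctan(b/a) = arctan(15.5885/-9) (quadrant-adjusted) = 120° = 2π/3
z = 18e^(i*2π/3)


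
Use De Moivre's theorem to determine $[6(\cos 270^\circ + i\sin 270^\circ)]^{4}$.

By De Moivre: z^n = r^n(cos(nθ) + i sin(nθ))
= 6^4(cos(4*270°) + i sin(4*270°))
= 1296(cos 0° + i sin 0°)
= 1296


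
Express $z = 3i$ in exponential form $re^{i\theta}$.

r = |z| = sqrt((0)^2 + (3)^2) = sqrt(0 + 9) = sqrt(9) = 3
a = 0 and b > 0, so z lies on the positive imaginary axis: θ = 90° = π/2
z = 3e^(i*π/2)


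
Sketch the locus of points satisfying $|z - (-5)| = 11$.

|z - z0| = r describes a circle centered at z0 with radius r
Here z0 = -5 and r = 11
Locus: Circle centered at (-5, 0) with radius 11


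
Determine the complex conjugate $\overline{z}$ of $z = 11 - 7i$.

If z = a + bi, then conjugate(z) = a - bi
conjugate(11 - 7i) = 11 + 7i


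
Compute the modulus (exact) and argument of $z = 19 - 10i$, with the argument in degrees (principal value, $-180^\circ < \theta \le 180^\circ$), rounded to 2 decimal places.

|z| = sqrt(19^2 + (-10)^2) = sqrt(461)
arg(z) = arctan(b/a) = arctan(-10/19) (quadrant-adjusted) = -27.76°


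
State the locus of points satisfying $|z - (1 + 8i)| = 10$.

|z - z0| = r describes a circle centered at z0 with radius r
Here z0 = 1 + 8i and r = 10
Locus: Circle centered at (1, 8) with radius 10


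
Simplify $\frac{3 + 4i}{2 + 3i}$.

Multiply numerator and denominator by conjugate (2 - 3i):
= (3 + 4i)(2 - 3i) / (2^2 + 3^2)
= (18 - i) / 13
= 18/13 - (1/13)i


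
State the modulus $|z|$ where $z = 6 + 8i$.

|z| = sqrt(a^2 + b^2) = sqrt(6^2 + 8^2) = sqrt(100) = 10


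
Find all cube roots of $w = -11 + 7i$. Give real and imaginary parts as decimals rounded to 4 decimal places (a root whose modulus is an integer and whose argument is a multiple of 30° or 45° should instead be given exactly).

|w| = sqrt(170) ≈ 13.038405, arg(w) ≈ 147.528808°
Root modulus = sqrt(170)^(1/3) ≈ 2.353648
Root arguments: θ_k = (arg(w) + 360°k)/3 for k = 0, 1, ..., 2
Compute each root as (root modulus)(cos θ_k + i sin θ_k) using full-precision intermediates, then round to 4 decimal places.
Roots: 1.5387 + 1.7811i, -2.3118 + 0.4420i, 0.7731 - 2.2230i


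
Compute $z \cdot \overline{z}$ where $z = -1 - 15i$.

z * conjugate(z) = |z|^2 = a^2 + b^2
= (-1)^2 + (-15)^2 = 226


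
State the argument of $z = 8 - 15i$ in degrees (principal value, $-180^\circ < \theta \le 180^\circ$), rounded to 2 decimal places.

θ = arctan(b/a) = arctan(-15/8) (quadrant-adjusted) = -61.93°


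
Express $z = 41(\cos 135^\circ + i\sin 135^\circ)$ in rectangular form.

a = r cos θ = 41 * -sqrt(2)/2 = -41*sqrt(2)/2
b = r sin θ = 41 * sqrt(2)/2 = 41*sqrt(2)/2
z = -41*sqrt(2)/2 + (41*sqrt(2)/2)i


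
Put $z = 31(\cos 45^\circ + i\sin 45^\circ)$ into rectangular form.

a = r cos θ = 31 * sqrt(2)/2 = 31*sqrt(2)/2
b = r sin θ = 31 * sqrt(2)/2 = 31*sqrt(2)/2
z = 31*sqrt(2)/2 + (31*sqrt(2)/2)i


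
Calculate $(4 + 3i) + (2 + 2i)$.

(4 + 2) + (3 + 2)i = 6 + 5i


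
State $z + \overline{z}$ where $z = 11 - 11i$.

z + conjugate(z) = (a + bi) + (a - bi) = 2a
= 2 * 11 = 22


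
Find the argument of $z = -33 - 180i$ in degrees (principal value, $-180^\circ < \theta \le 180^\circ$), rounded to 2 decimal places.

θ = arctan(b/a) = arctan(-180/-33) (quadrant-adjusted) = -100.39°


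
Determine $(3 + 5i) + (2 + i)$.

(3 + 2) + (5 + 1)i = 5 + 6i


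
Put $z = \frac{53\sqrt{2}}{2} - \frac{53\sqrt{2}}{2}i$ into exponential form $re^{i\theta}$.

r = |z| = sqrt((53*sqrt(2)/2)^2 + (-53*sqrt(2)/2)^2) = sqrt(2809/2 + 2809/2) = sqrt(2809) = 53
θ = arctan(b/a) = arctan(-37.4767/37.4767) (quadrant-adjusted) = -45° = -π/4
z = 53e^(-i*π/4)


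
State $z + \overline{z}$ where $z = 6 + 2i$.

z + conjugate(z) = (a + bi) + (a - bi) = 2a
= 2 * 6 = 12


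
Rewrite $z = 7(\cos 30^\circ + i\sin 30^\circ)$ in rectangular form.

a = r cos θ = 7 * sqrt(3)/2 = 7*sqrt(3)/2
b = r sin θ = 7 * 1/2 = 7/2
z = 7*sqrt(3)/2 + (7/2)i


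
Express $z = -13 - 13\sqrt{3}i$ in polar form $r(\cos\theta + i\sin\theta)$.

r = |z| = sqrt(a^2 + b^2) = sqrt((-13)^2 + (-13*sqrt(3))^2) = sqrt(169 + 507) = sqrt(676) = 26
θ = arctan(b/a) = arctan(-22.5167/-13) (quadrant-adjusted) = 240°
z = 26(cos 240° + i sin 240°)


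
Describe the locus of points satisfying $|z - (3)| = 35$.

|z - z0| = r describes a circle centered at z0 with radius r
Here z0 = 3 and r = 35
Locus: Circle centered at (3, 0) with radius 35


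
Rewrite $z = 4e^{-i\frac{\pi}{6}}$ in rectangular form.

a = r cos θ = 4 * sqrt(3)/2 = 2*sqrt(3)
b = r sin θ = 4 * -1/2 = -2
z = 2*sqrt(3) - 2i


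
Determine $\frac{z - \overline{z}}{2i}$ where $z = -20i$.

z - conjugate(z) = 2bi
(z - conjugate(z))/(2i) = 2bi/(2i) = b = -20


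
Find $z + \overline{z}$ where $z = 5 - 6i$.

z + conjugate(z) = (a + bi) + (a - bi) = 2a
= 2 * 5 = 10


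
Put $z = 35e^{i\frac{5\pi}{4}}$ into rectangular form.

a = r cos θ = 35 * -sqrt(2)/2 = -35*sqrt(2)/2
b = r sin θ = 35 * -sqrt(2)/2 = -35*sqrt(2)/2
z = -35*sqrt(2)/2 - (35*sqrt(2)/2)i


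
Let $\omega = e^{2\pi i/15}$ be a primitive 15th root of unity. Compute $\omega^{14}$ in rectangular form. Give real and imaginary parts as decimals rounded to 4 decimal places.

ω^14 = e^(2πi·14/15) = e^(i·28π/15)
= cos(28π/15) + i sin(28π/15)
= 0.9135 - 0.4067i


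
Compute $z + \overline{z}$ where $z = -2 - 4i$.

z + conjugate(z) = (a + bi) + (a - bi) = 2a
= 2 * (-2) = -4


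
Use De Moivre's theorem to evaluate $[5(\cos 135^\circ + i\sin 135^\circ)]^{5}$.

By De Moivre: z^n = r^n(cos(nθ) + i sin(nθ))
= 5^5(cos(5*135°) + i sin(5*135°))
= 3125(cos 315° + i sin 315°)
= 3125*sqrt(2)/2 - (3125*sqrt(2)/2)i


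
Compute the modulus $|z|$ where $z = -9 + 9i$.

|z| = sqrt(a^2 + b^2) = sqrt((-9)^2 + 9^2) = sqrt(162) = sqrt(162)


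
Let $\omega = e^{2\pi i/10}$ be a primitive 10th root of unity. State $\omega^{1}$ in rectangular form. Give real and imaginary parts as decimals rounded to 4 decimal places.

ω^1 = e^(2πi·1/10) = e^(i·1π/5)
= cos(1π/5) + i sin(1π/5)
= 0.8090 + 0.5878i


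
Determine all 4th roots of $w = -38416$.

|w| = 38416, arg(w) = 180°
Root modulus = 38416^(1/4) = 14
Root arguments: θ_k = (180° + 360°k)/4 for k = 0, 1, ..., 3
Roots: 7*sqrt(2) + 7*sqrt(2)i, -7*sqrt(2) + 7*sqrt(2)i, -7*sqrt(2) - 7*sqrt(2)i, 7*sqrt(2) - 7*sqrt(2)i


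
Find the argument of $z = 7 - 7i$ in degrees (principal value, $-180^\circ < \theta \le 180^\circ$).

θ = arctan(b/a) = arctan(-7/7) (quadrant-adjusted) = -45°


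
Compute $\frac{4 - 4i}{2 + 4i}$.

Multiply numerator and denominator by conjugate (2 - 4i):
= (4 - 4i)(2 - 4i) / (2^2 + 4^2)
= (-8 - 24i) / 20
Divide through by 4: (-2 - 6i) / 5
= -2/5 - (6/5)i


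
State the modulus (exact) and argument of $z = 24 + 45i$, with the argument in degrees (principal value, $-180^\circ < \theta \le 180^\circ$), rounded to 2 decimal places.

|z| = sqrt(24^2 + 45^2) = 51
arg(z) = arctan(b/a) = arctan(45/24) (quadrant-adjusted) = 61.93°


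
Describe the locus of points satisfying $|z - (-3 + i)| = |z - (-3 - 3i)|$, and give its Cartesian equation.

|z - z1| = |z - z2| means z is equidistant from z1 and z2,
i.e. the perpendicular bisector of the segment from (-3, 1) to (-3, -3) (midpoint (-3, -1)).
With z = x + yi, square both sides:
(x - (-3))^2 + (y - 1)^2 = (x - (-3))^2 + (y - (-3))^2
The x^2 and y^2 terms cancel: 0x + (-8)y = 18 - 10 = 8
Simplify: y = -1
Locus: Perpendicular bisector of the segment from (-3, 1) to (-3, -3): the line y = -1


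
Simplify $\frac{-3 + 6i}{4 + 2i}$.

Multiply numerator and denominator by conjugate (4 - 2i):
= (-3 + 6i)(4 - 2i) / (4^2 + 2^2)
= (30i) / 20
Divide through by 10: (3i) / 2
= 0 + (3/2)i


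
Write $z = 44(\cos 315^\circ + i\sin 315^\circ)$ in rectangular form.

a = r cos θ = 44 * sqrt(2)/2 = 22*sqrt(2)
b = r sin θ = 44 * -sqrt(2)/2 = -22*sqrt(2)
z = 22*sqrt(2) - 22*sqrt(2)i


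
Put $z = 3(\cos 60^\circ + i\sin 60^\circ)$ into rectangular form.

a = r cos θ = 3 * 1/2 = 3/2
b = r sin θ = 3 * sqrt(3)/2 = 3*sqrt(3)/2
z = 3/2 + (3*sqrt(3)/2)i


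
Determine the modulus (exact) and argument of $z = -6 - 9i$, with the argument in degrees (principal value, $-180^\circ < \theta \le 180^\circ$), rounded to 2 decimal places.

|z| = sqrt((-6)^2 + (-9)^2) = sqrt(117)
arg(z) = arctan(b/a) = arctan(-9/-6) (quadrant-adjusted) = -123.69°


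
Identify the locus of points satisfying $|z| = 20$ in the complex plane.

|z| = 20 means sqrt(x^2 + y^2) = 20
This is a circle of radius 20 centered at the origin


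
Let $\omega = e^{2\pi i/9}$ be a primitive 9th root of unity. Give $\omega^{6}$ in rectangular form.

ω^6 = e^(2πi·6/9) = e^(i·4π/3)
= cos(4π/3) + i sin(4π/3)
= -1/2 - (sqrt(3)/2)i


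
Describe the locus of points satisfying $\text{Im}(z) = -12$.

Im(z) = y where z = x + yi; the equation y = -12 is satisfied by all points with that y-coordinate
Locus: Horizontal line y = -12


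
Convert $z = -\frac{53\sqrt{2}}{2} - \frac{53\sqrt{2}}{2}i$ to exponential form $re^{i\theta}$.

r = |z| = sqrt((-53*sqrt(2)/2)^2 + (-53*sqrt(2)/2)^2) = sqrt(2809/2 + 2809/2) = sqrt(2809) = 53
θ = arctan(b/a) = arctan(-37.4767/-37.4767) (quadrant-adjusted) = 225° = 5π/4
z = 53e^(i*5π/4)


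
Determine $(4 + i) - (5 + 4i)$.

(4 - 5) + (1 - 4)i = -1 - 3i


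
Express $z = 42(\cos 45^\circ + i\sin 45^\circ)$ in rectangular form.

a = r cos θ = 42 * sqrt(2)/2 = 21*sqrt(2)
b = r sin θ = 42 * sqrt(2)/2 = 21*sqrt(2)
z = 21*sqrt(2) + 21*sqrt(2)i


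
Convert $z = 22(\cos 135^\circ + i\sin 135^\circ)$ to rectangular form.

a = r cos θ = 22 * -sqrt(2)/2 = -11*sqrt(2)
b = r sin θ = 22 * sqrt(2)/2 = 11*sqrt(2)
z = -11*sqrt(2) + 11*sqrt(2)i


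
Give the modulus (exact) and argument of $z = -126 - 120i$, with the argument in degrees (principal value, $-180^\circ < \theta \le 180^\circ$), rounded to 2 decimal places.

|z| = sqrt((-126)^2 + (-120)^2) = 174
arg(z) = arctan(b/a) = arctan(-120/-126) (quadrant-adjusted) = -136.40°


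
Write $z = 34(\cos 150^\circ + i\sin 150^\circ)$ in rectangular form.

a = r cos θ = 34 * -sqrt(3)/2 = -17*sqrt(3)
b = r sin θ = 34 * 1/2 = 17
z = -17*sqrt(3) + 17i


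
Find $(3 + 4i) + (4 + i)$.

(3 + 4) + (4 + 1)i = 7 + 5i


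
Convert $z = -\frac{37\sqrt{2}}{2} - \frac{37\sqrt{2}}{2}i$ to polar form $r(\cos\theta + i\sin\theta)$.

r = |z| = sqrt(a^2 + b^2) = sqrt((-37*sqrt(2)/2)^2 + (-37*sqrt(2)/2)^2) = sqrt(1369/2 + 1369/2) = sqrt(1369) = 37
θ = arctan(b/a) = arctan(-26.163/-26.163) (quadrant-adjusted) = 225°
z = 37(cos 225° + i sin 225°)


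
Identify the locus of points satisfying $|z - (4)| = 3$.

|z - z0| = r describes a circle centered at z0 with radius r
Here z0 = 4 and r = 3
Locus: Circle centered at (4, 0) with radius 3


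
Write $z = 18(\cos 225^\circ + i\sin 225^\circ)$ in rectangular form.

a = r cos θ = 18 * -sqrt(2)/2 = -9*sqrt(2)
b = r sin θ = 18 * -sqrt(2)/2 = -9*sqrt(2)
z = -9*sqrt(2) - 9*sqrt(2)i


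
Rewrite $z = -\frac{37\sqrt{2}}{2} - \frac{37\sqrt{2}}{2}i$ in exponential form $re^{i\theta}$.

r = |z| = sqrt((-37*sqrt(2)/2)^2 + (-37*sqrt(2)/2)^2) = sqrt(1369/2 + 1369/2) = sqrt(1369) = 37
θ = arctan(b/a) = arctan(-26.163/-26.163) (quadrant-adjusted) = 225° = 5π/4
z = 37e^(i*5π/4)


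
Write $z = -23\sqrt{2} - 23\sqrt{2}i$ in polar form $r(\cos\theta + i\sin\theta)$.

r = |z| = sqrt(a^2 + b^2) = sqrt((-23*sqrt(2))^2 + (-23*sqrt(2))^2) = sqrt(1058 + 1058) = sqrt(2116) = 46
θ = arctan(b/a) = arctan(-32.5269/-32.5269) (quadrant-adjusted) = 225°
z = 46(cos 225° + i sin 225°)


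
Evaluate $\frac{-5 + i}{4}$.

Divisor is real, so divide each part by 4:
= -5/4 + (1/4)i


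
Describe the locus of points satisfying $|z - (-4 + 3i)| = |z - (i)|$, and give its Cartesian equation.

|z - z1| = |z - z2| means z is equidistant from z1 and z2,
i.e. the perpendicular bisector of the segment from (-4, 3) to (0, 1) (midpoint (-2, 2)).
With z = x + yi, square both sides:
(x - (-4))^2 + (y - 3)^2 = (x - 0)^2 + (y - 1)^2
The x^2 and y^2 terms cancel: 8x + (-4)y = 1 - 25 = -24
Simplify: 2x - y = -6
Locus: Perpendicular bisector of the segment from (-4, 3) to (0, 1): the line 2x - y = -6


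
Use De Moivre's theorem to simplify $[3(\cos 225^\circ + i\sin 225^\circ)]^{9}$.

By De Moivre: z^n = r^n(cos(nθ) + i sin(nθ))
= 3^9(cos(9*225°) + i sin(9*225°))
= 19683(cos 225° + i sin 225°)
= -19683*sqrt(2)/2 - (19683*sqrt(2)/2)i


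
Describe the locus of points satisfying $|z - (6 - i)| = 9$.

|z - z0| = r describes a circle centered at z0 with radius r
Here z0 = 6 - i and r = 9
Locus: Circle centered at (6, -1) with radius 9


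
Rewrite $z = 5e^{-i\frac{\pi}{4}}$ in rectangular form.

a = r cos θ = 5 * sqrt(2)/2 = 5*sqrt(2)/2
b = r sin θ = 5 * -sqrt(2)/2 = -5*sqrt(2)/2
z = 5*sqrt(2)/2 - (5*sqrt(2)/2)i


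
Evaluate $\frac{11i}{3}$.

Divisor is real, so divide each part by 3:
= 0 + (11/3)i


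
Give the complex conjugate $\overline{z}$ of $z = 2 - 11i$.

If z = a + bi, then conjugate(z) = a - bi
conjugate(2 - 11i) = 2 + 11i


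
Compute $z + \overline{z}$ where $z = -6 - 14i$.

z + conjugate(z) = (a + bi) + (a - bi) = 2a
= 2 * (-6) = -12


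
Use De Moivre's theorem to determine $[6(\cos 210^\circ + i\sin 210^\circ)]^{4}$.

By De Moivre: z^n = r^n(cos(nθ) + i sin(nθ))
= 6^4(cos(4*210°) + i sin(4*210°))
= 1296(cos 120° + i sin 120°)
= -648 + 648*sqrt(3)i


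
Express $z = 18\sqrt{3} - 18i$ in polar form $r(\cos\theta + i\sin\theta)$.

r = |z| = sqrt(a^2 + b^2) = sqrt((18*sqrt(3))^2 + (-18)^2) = sqrt(972 + 324) = sqrt(1296) = 36
θ = arctan(b/a) = arctan(-18/31.1769) (quadrant-adjusted) = 330°
z = 36(cos 330° + i sin 330°)


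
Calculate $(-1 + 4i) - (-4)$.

(-1 - (-4)) + (4 - 0)i = 3 + 4i


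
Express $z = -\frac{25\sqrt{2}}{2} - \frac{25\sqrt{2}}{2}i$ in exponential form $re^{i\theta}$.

r = |z| = sqrt((-25*sqrt(2)/2)^2 + (-25*sqrt(2)/2)^2) = sqrt(625/2 + 625/2) = sqrt(625) = 25
θ = arctan(b/a) = arctan(-17.6777/-17.6777) (quadrant-adjusted) = -135° = -3π/4
z = 25e^(-i*3π/4)


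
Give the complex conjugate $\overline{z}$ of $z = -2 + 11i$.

If z = a + bi, then conjugate(z) = a - bi
conjugate(-2 + 11i) = -2 - 11i


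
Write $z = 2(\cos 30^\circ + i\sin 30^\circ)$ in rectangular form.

a = r cos θ = 2 * sqrt(3)/2 = sqrt(3)
b = r sin θ = 2 * 1/2 = 1
z = sqrt(3) + i


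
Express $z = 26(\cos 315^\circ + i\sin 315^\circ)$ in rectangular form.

a = r cos θ = 26 * sqrt(2)/2 = 13*sqrt(2)
b = r sin θ = 26 * -sqrt(2)/2 = -13*sqrt(2)
z = 13*sqrt(2) - 13*sqrt(2)i


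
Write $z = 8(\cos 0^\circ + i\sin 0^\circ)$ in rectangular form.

a = r cos θ = 8 * 1 = 8
b = r sin θ = 8 * 0 = 0
z = 8


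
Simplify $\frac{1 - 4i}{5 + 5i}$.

Multiply numerator and denominator by conjugate (5 - 5i):
= (1 - 4i)(5 - 5i) / (5^2 + 5^2)
= (-15 - 25i) / 50
Divide through by 5: (-3 - 5i) / 10
= -3/10 - (1/2)i


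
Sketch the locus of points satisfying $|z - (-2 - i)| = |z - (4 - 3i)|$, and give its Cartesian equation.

|z - z1| = |z - z2| means z is equidistant from z1 and z2,
i.e. the perpendicular bisector of the segment from (-2, -1) to (4, -3) (midpoint (1, -2)).
With z = x + yi, square both sides:
(x - (-2))^2 + (y - (-1))^2 = (x - 4)^2 + (y - (-3))^2
The x^2 and y^2 terms cancel: 12x + (-4)y = 25 - 5 = 20
Simplify: 3x - y = 5
Locus: Perpendicular bisector of the segment from (-2, -1) to (4, -3): the line 3x - y = 5


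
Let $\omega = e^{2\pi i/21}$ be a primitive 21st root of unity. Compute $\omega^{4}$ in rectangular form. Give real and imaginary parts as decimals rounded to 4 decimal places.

ω^4 = e^(2πi·4/21) = e^(i·8π/21)
= cos(8π/21) + i sin(8π/21)
= 0.3653 + 0.9309i


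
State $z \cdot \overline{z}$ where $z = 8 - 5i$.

z * conjugate(z) = |z|^2 = a^2 + b^2
= 8^2 + (-5)^2 = 89


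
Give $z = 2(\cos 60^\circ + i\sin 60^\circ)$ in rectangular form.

a = r cos θ = 2 * 1/2 = 1
b = r sin θ = 2 * sqrt(3)/2 = sqrt(3)
z = 1 + sqrt(3)i


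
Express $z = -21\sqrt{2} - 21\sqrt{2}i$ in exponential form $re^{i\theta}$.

r = |z| = sqrt((-21*sqrt(2))^2 + (-21*sqrt(2))^2) = sqrt(882 + 882) = sqrt(1764) = 42
θ = arctan(b/a) = arctan(-29.6985/-29.6985) (quadrant-adjusted) = -135° = -3π/4
z = 42e^(-i*3π/4)


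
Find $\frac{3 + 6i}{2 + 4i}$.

Multiply numerator and denominator by conjugate (2 - 4i):
= (3 + 6i)(2 - 4i) / (2^2 + 4^2)
= (30) / 20
Divide through by 10: (3) / 2
= 3/2


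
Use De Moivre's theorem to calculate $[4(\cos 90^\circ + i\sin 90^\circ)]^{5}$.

By De Moivre: z^n = r^n(cos(nθ) + i sin(nθ))
= 4^5(cos(5*90°) + i sin(5*90°))
= 1024(cos 90° + i sin 90°)
= 1024i


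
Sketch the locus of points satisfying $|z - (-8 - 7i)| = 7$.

|z - z0| = r describes a circle centered at z0 with radius r
Here z0 = -8 - 7i and r = 7
Locus: Circle centered at (-8, -7) with radius 7


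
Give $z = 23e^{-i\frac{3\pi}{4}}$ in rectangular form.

a = r cos θ = 23 * -sqrt(2)/2 = -23*sqrt(2)/2
b = r sin θ = 23 * -sqrt(2)/2 = -23*sqrt(2)/2
z = -23*sqrt(2)/2 - (23*sqrt(2)/2)i


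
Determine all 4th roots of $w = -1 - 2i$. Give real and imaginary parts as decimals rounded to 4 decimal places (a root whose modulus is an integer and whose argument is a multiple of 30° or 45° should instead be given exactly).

|w| = sqrt(5) ≈ 2.236068, arg(w) ≈ 243.434949°
Root modulus = sqrt(5)^(1/4) ≈ 1.222845
Root arguments: θ_k = (arg(w) + 360°k)/4 for k = 0, 1, ..., 3
Compute each root as (root modulus)(cos θ_k + i sin θ_k) using full-precision intermediates, then round to 4 decimal places.
Roots: 0.5955 + 1.0681i, -1.0681 + 0.5955i, -0.5955 - 1.0681i, 1.0681 - 0.5955i


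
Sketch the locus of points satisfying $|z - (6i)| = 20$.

|z - z0| = r describes a circle centered at z0 with radius r
Here z0 = 6i and r = 20
Locus: Circle centered at (0, 6) with radius 20


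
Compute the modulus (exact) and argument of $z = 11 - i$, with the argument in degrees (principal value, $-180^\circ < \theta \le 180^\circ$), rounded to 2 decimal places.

|z| = sqrt(11^2 + (-1)^2) = sqrt(122)
arg(z) = arctan(b/a) = arctan(-1/11) (quadrant-adjusted) = -5.19°


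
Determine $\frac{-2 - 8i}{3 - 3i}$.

Multiply numerator and denominator by conjugate (3 + 3i):
= (-2 - 8i)(3 + 3i) / (3^2 + (-3)^2)
= (18 - 30i) / 18
Divide through by 6: (3 - 5i) / 3
= 1 - (5/3)i


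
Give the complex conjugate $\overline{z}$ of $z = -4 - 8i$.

If z = a + bi, then conjugate(z) = a - bi
conjugate(-4 - 8i) = -4 + 8i


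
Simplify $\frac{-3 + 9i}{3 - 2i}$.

Multiply numerator and denominator by conjugate (3 + 2i):
= (-3 + 9i)(3 + 2i) / (3^2 + (-2)^2)
= (-27 + 21i) / 13
= -27/13 + (21/13)i


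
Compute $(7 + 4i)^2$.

(a + bi)^2 = a^2 - b^2 + 2abi
= 7^2 - 4^2 + 2*7*4i
= 33 + 56i


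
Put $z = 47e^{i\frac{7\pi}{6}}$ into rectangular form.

a = r cos θ = 47 * -sqrt(3)/2 = -47*sqrt(3)/2
b = r sin θ = 47 * -1/2 = -47/2
z = -47*sqrt(3)/2 - (47/2)i


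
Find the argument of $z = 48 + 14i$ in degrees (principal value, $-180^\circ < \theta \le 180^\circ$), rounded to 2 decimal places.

θ = arctan(b/a) = arctan(14/48) (quadrant-adjusted) = 16.26°


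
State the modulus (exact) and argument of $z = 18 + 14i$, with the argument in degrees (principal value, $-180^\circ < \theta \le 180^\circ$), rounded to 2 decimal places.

|z| = sqrt(18^2 + 14^2) = sqrt(520)
arg(z) = arctan(b/a) = arctan(14/18) (quadrant-adjusted) = 37.87°


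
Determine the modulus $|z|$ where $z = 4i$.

|z| = sqrt(a^2 + b^2) = sqrt(0^2 + 4^2) = sqrt(16) = 4


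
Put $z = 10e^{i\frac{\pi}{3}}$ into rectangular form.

a = r cos θ = 10 * 1/2 = 5
b = r sin θ = 10 * sqrt(3)/2 = 5*sqrt(3)
z = 5 + 5*sqrt(3)i


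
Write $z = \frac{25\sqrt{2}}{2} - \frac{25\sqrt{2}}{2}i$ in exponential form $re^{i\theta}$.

r = |z| = sqrt((25*sqrt(2)/2)^2 + (-25*sqrt(2)/2)^2) = sqrt(625/2 + 625/2) = sqrt(625) = 25
θ = arctan(b/a) = arctan(-17.6777/17.6777) (quadrant-adjusted) = -45° = -π/4
z = 25e^(-i*π/4)


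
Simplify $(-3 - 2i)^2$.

(a + bi)^2 = a^2 - b^2 + 2abi
= (-3)^2 - (-2)^2 + 2*(-3)*(-2)i
= 5 + 12i


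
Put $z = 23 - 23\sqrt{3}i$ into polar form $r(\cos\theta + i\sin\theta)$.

r = |z| = sqrt(a^2 + b^2) = sqrt((23)^2 + (-23*sqrt(3))^2) = sqrt(529 + 1587) = sqrt(2116) = 46
θ = arctan(b/a) = arctan(-39.8372/23) (quadrant-adjusted) = 300°
z = 46(cos 300° + i sin 300°)


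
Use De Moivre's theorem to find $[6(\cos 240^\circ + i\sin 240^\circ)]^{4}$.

By De Moivre: z^n = r^n(cos(nθ) + i sin(nθ))
= 6^4(cos(4*240°) + i sin(4*240°))
= 1296(cos 240° + i sin 240°)
= -648 - 648*sqrt(3)i


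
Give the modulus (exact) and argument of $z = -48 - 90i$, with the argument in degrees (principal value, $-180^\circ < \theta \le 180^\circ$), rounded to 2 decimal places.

|z| = sqrt((-48)^2 + (-90)^2) = 102
arg(z) = arctan(b/a) = arctan(-90/-48) (quadrant-adjusted) = -118.07°


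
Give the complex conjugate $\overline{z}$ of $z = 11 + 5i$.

If z = a + bi, then conjugate(z) = a - bi
conjugate(11 + 5i) = 11 - 5i


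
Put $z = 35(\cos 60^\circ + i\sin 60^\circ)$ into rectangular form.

a = r cos θ = 35 * 1/2 = 35/2
b = r sin θ = 35 * sqrt(3)/2 = 35*sqrt(3)/2
z = 35/2 + (35*sqrt(3)/2)i


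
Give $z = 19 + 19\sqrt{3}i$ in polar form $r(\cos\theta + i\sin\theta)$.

r = |z| = sqrt(a^2 + b^2) = sqrt((19)^2 + (19*sqrt(3))^2) = sqrt(361 + 1083) = sqrt(1444) = 38
θ = arctan(b/a) = arctan(32.909/19) (quadrant-adjusted) = 60°
z = 38(cos 60° + i sin 60°)


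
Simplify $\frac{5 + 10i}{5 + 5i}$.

Multiply numerator and denominator by conjugate (5 - 5i):
= (5 + 10i)(5 - 5i) / (5^2 + 5^2)
= (75 + 25i) / 50
Divide through by 25: (3 + i) / 2
= 3/2 + (1/2)i


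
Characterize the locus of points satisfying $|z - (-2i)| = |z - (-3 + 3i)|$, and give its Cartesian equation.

|z - z1| = |z - z2| means z is equidistant from z1 and z2,
i.e. the perpendicular bisector of the segment from (0, -2) to (-3, 3) (midpoint (-3/2, 1/2)).
With z = x + yi, square both sides:
(x - 0)^2 + (y - (-2))^2 = (x - (-3))^2 + (y - 3)^2
The x^2 and y^2 terms cancel: -6x + 10y = 18 - 4 = 14
Simplify: 3x - 5y = -7
Locus: Perpendicular bisector of the segment from (0, -2) to (-3, 3): the line 3x - 5y = -7


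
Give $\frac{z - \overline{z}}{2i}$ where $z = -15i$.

z - conjugate(z) = 2bi
(z - conjugate(z))/(2i) = 2bi/(2i) = b = -15


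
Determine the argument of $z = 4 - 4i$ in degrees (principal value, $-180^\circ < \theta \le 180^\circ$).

θ = arctan(b/a) = arctan(-4/4) (quadrant-adjusted) = -45°


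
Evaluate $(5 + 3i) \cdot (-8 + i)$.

(a1*a2 - b1*b2) + (a1*b2 + b1*a2)i
= (-40 - 3) + (5 + (-24))i
= -43 - 19i


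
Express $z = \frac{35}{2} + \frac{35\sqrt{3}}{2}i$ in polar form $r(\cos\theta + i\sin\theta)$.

r = |z| = sqrt(a^2 + b^2) = sqrt((35/2)^2 + (35*sqrt(3)/2)^2) = sqrt(1225/4 + 3675/4) = sqrt(1225) = 35
θ = arctan(b/a) = arctan(30.3109/17.5) (quadrant-adjusted) = 60°
z = 35(cos 60° + i sin 60°)


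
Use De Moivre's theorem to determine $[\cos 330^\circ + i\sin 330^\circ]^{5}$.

By De Moivre: z^n = r^n(cos(nθ) + i sin(nθ))
= 1^5(cos(5*330°) + i sin(5*330°))
= 1(cos 210° + i sin 210°)
= -sqrt(3)/2 - (1/2)i


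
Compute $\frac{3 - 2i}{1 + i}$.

Multiply numerator and denominator by conjugate (1 - i):
= (3 - 2i)(1 - i) / (1^2 + 1^2)
= (1 - 5i) / 2
= 1/2 - (5/2)i


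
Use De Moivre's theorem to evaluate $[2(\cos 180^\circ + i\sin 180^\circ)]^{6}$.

By De Moivre: z^n = r^n(cos(nθ) + i sin(nθ))
= 2^6(cos(6*180°) + i sin(6*180°))
= 64(cos 0° + i sin 0°)
= 64


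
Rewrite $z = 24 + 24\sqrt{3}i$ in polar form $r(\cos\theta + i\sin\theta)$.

r = |z| = sqrt(a^2 + b^2) = sqrt((24)^2 + (24*sqrt(3))^2) = sqrt(576 + 1728) = sqrt(2304) = 48
θ = arctan(b/a) = arctan(41.5692/24) (quadrant-adjusted) = 60°
z = 48(cos 60° + i sin 60°)


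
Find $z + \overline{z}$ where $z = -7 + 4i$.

z + conjugate(z) = (a + bi) + (a - bi) = 2a
= 2 * (-7) = -14


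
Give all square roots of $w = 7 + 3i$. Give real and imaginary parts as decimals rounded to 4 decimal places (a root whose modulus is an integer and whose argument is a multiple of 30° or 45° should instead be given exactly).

|w| = sqrt(58) ≈ 7.615773, arg(w) ≈ 23.198591°
Root modulus = sqrt(58)^(1/2) ≈ 2.759669
Root arguments: θ_k = (arg(w) + 360°k)/2 for k = 0, 1, ..., 1
Compute each root as (root modulus)(cos θ_k + i sin θ_k) using full-precision intermediates, then round to 4 decimal places.
Roots: 2.7033 + 0.5549i, -2.7033 - 0.5549i


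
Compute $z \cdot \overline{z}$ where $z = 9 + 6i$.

z * conjugate(z) = |z|^2 = a^2 + b^2
= 9^2 + 6^2 = 117


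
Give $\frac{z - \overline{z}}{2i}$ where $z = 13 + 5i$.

z - conjugate(z) = 2bi
(z - conjugate(z))/(2i) = 2bi/(2i) = b = 5


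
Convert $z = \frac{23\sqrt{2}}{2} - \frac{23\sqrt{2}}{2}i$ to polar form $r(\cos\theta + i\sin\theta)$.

r = |z| = sqrt(a^2 + b^2) = sqrt((23*sqrt(2)/2)^2 + (-23*sqrt(2)/2)^2) = sqrt(529/2 + 529/2) = sqrt(529) = 23
θ = arctan(b/a) = arctan(-16.2635/16.2635) (quadrant-adjusted) = 315°
z = 23(cos 315° + i sin 315°)


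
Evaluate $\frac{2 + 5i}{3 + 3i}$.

Multiply numerator and denominator by conjugate (3 - 3i):
= (2 + 5i)(3 - 3i) / (3^2 + 3^2)
= (21 + 9i) / 18
Divide through by 3: (7 + 3i) / 6
= 7/6 + (1/2)i


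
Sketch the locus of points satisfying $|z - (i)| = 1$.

|z - z0| = r describes a circle centered at z0 with radius r
Here z0 = i and r = 1
Locus: Circle centered at (0, 1) with radius 1


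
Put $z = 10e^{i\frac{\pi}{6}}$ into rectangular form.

a = r cos θ = 10 * sqrt(3)/2 = 5*sqrt(3)
b = r sin θ = 10 * 1/2 = 5
z = 5*sqrt(3) + 5i


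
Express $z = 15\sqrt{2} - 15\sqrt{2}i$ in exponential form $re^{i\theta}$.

r = |z| = sqrt((15*sqrt(2))^2 + (-15*sqrt(2))^2) = sqrt(450 + 450) = sqrt(900) = 30
θ = arctan(b/a) = arctan(-21.2132/21.2132) (quadrant-adjusted) = -45° = -π/4
z = 30e^(-i*π/4)


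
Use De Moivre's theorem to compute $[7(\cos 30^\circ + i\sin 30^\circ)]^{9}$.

By De Moivre: z^n = r^n(cos(nθ) + i sin(nθ))
= 7^9(cos(9*30°) + i sin(9*30°))
= 40353607(cos 270° + i sin 270°)
= -40353607i


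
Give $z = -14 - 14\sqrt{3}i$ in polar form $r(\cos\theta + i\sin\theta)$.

r = |z| = sqrt(a^2 + b^2) = sqrt((-14)^2 + (-14*sqrt(3))^2) = sqrt(196 + 588) = sqrt(784) = 28
θ = arctan(b/a) = arctan(-24.2487/-14) (quadrant-adjusted) = 240°
z = 28(cos 240° + i sin 240°)


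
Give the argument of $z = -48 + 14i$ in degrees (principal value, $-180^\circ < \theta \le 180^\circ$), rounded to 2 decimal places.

θ = arctan(b/a) = arctan(14/-48) (quadrant-adjusted) = 163.74°


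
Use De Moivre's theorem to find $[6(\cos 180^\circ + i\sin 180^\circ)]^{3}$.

By De Moivre: z^n = r^n(cos(nθ) + i sin(nθ))
= 6^3(cos(3*180°) + i sin(3*180°))
= 216(cos 180° + i sin 180°)
= -216


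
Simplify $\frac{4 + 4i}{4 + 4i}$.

Multiply numerator and denominator by conjugate (4 - 4i):
= (4 + 4i)(4 - 4i) / (4^2 + 4^2)
= (32) / 32
= 1


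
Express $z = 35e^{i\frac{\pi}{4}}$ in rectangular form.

a = r cos θ = 35 * sqrt(2)/2 = 35*sqrt(2)/2
b = r sin θ = 35 * sqrt(2)/2 = 35*sqrt(2)/2
z = 35*sqrt(2)/2 + (35*sqrt(2)/2)i


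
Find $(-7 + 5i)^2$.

(a + bi)^2 = a^2 - b^2 + 2abi
= (-7)^2 - 5^2 + 2*(-7)*5i
= 24 - 70i


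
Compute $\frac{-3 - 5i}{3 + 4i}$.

Multiply numerator and denominator by conjugate (3 - 4i):
= (-3 - 5i)(3 - 4i) / (3^2 + 4^2)
= (-29 - 3i) / 25
= -29/25 - (3/25)i


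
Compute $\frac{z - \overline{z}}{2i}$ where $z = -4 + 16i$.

z - conjugate(z) = 2bi
(z - conjugate(z))/(2i) = 2bi/(2i) = b = 16


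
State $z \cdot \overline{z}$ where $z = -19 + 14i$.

z * conjugate(z) = |z|^2 = a^2 + b^2
= (-19)^2 + 14^2 = 557


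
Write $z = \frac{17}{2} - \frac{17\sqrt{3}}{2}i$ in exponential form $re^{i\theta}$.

r = |z| = sqrt((17/2)^2 + (-17*sqrt(3)/2)^2) = sqrt(289/4 + 867/4) = sqrt(289) = 17
θ = arctan(b/a) = arctan(-14.7224/8.5) (quadrant-adjusted) = -60° = -π/3
z = 17e^(-i*π/3)


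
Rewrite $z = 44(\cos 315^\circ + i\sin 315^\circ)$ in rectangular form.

a = r cos θ = 44 * sqrt(2)/2 = 22*sqrt(2)
b = r sin θ = 44 * -sqrt(2)/2 = -22*sqrt(2)
z = 22*sqrt(2) - 22*sqrt(2)i


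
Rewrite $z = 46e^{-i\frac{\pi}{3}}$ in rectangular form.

a = r cos θ = 46 * 1/2 = 23
b = r sin θ = 46 * -sqrt(3)/2 = -23*sqrt(3)
z = 23 - 23*sqrt(3)i


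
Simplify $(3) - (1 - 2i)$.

(3 - 1) + (0 - (-2))i = 2 + 2i


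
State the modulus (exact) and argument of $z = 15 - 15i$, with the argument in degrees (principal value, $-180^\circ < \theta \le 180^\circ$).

|z| = sqrt(15^2 + (-15)^2) = sqrt(450)
arg(z) = arctan(b/a) = arctan(-15/15) (quadrant-adjusted) = -45°


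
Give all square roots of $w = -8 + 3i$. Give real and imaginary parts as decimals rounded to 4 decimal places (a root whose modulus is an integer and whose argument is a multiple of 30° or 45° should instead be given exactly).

|w| = sqrt(73) ≈ 8.544004, arg(w) ≈ 159.443955°
Root modulus = sqrt(73)^(1/2) ≈ 2.923013
Root arguments: θ_k = (arg(w) + 360°k)/2 for k = 0, 1, ..., 1
Compute each root as (root modulus)(cos θ_k + i sin θ_k) using full-precision intermediates, then round to 4 decimal places.
Roots: 0.5215 + 2.8761i, -0.5215 - 2.8761i


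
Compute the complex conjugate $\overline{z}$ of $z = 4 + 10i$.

If z = a + bi, then conjugate(z) = a - bi
conjugate(4 + 10i) = 4 - 10i


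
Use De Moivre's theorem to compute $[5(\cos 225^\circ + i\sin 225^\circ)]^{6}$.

By De Moivre: z^n = r^n(cos(nθ) + i sin(nθ))
= 5^6(cos(6*225°) + i sin(6*225°))
= 15625(cos 270° + i sin 270°)
= -15625i


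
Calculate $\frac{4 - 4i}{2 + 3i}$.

Multiply numerator and denominator by conjugate (2 - 3i):
= (4 - 4i)(2 - 3i) / (2^2 + 3^2)
= (-4 - 20i) / 13
= -4/13 - (20/13)i


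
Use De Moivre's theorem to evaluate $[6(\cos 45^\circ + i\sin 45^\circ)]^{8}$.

By De Moivre: z^n = r^n(cos(nθ) + i sin(nθ))
= 6^8(cos(8*45°) + i sin(8*45°))
= 1679616(cos 0° + i sin 0°)
= 1679616


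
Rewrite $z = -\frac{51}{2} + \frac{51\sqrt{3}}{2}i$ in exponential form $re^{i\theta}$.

r = |z| = sqrt((-51/2)^2 + (51*sqrt(3)/2)^2) = sqrt(2601/4 + 7803/4) = sqrt(2601) = 51
θ = arctan(b/a) = arctan(44.1673/-25.5) (quadrant-adjusted) = 120° = 2π/3
z = 51e^(i*2π/3)


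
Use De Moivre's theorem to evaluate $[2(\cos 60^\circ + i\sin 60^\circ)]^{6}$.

By De Moivre: z^n = r^n(cos(nθ) + i sin(nθ))
= 2^6(cos(6*60°) + i sin(6*60°))
= 64(cos 0° + i sin 0°)
= 64


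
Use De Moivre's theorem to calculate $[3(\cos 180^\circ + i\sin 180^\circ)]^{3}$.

By De Moivre: z^n = r^n(cos(nθ) + i sin(nθ))
= 3^3(cos(3*180°) + i sin(3*180°))
= 27(cos 180° + i sin 180°)
= -27


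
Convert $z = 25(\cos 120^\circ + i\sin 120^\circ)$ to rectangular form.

a = r cos θ = 25 * -1/2 = -25/2
b = r sin θ = 25 * sqrt(3)/2 = 25*sqrt(3)/2
z = -25/2 + (25*sqrt(3)/2)i


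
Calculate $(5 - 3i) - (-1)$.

(5 - (-1)) + (-3 - 0)i = 6 - 3i


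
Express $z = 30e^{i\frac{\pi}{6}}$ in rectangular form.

a = r cos θ = 30 * sqrt(3)/2 = 15*sqrt(3)
b = r sin θ = 30 * 1/2 = 15
z = 15*sqrt(3) + 15i


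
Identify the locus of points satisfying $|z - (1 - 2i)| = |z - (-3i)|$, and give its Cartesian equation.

|z - z1| = |z - z2| means z is equidistant from z1 and z2,
i.e. the perpendicular bisector of the segment from (1, -2) to (0, -3) (midpoint (1/2, -5/2)).
With z = x + yi, square both sides:
(x - 1)^2 + (y - (-2))^2 = (x - 0)^2 + (y - (-3))^2
The x^2 and y^2 terms cancel: -2x + (-2)y = 9 - 5 = 4
Simplify: x + y = -2
Locus: Perpendicular bisector of the segment from (1, -2) to (0, -3): the line x + y = -2


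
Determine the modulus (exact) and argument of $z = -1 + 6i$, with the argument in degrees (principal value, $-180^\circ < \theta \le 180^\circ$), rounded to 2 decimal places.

|z| = sqrt((-1)^2 + 6^2) = sqrt(37)
arg(z) = arctan(b/a) = arctan(6/-1) (quadrant-adjusted) = 99.46°


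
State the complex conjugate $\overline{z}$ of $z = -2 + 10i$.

If z = a + bi, then conjugate(z) = a - bi
conjugate(-2 + 10i) = -2 - 10i


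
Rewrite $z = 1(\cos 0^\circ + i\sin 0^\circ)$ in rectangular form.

a = r cos θ = 1 * 1 = 1
b = r sin θ = 1 * 0 = 0
z = 1


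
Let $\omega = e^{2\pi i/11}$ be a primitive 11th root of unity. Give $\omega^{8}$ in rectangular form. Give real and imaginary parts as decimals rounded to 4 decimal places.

ω^8 = e^(2πi·8/11) = e^(i·16π/11)
= cos(16π/11) + i sin(16π/11)
= -0.1423 - 0.9898i


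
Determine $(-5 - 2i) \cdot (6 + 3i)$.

(a1*a2 - b1*b2) + (a1*b2 + b1*a2)i
= (-30 - (-6)) + (-15 + (-12))i
= -24 - 27i


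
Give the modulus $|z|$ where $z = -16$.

|z| = sqrt(a^2 + b^2) = sqrt((-16)^2 + 0^2) = sqrt(256) = 16


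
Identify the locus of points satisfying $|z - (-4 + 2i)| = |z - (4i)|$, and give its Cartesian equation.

|z - z1| = |z - z2| means z is equidistant from z1 and z2,
i.e. the perpendicular bisector of the segment from (-4, 2) to (0, 4) (midpoint (-2, 3)).
With z = x + yi, square both sides:
(x - (-4))^2 + (y - 2)^2 = (x - 0)^2 + (y - 4)^2
The x^2 and y^2 terms cancel: 8x + 4y = 16 - 20 = -4
Simplify: 2x + y = -1
Locus: Perpendicular bisector of the segment from (-4, 2) to (0, 4): the line 2x + y = -1


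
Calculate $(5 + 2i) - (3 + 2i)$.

(5 - 3) + (2 - 2)i = 2


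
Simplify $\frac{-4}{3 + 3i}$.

Multiply numerator and denominator by conjugate (3 - 3i):
= (-4)(3 - 3i) / (3^2 + 3^2)
= (-12 + 12i) / 18
Divide through by 6: (-2 + 2i) / 3
= -2/3 + (2/3)i


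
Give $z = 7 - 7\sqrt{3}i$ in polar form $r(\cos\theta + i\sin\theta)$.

r = |z| = sqrt(a^2 + b^2) = sqrt((7)^2 + (-7*sqrt(3))^2) = sqrt(49 + 147) = sqrt(196) = 14
θ = arctan(b/a) = arctan(-12.1244/7) (quadrant-adjusted) = 300°
z = 14(cos 300° + i sin 300°)


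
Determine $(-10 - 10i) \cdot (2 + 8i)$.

(a1*a2 - b1*b2) + (a1*b2 + b1*a2)i
= (-20 - (-80)) + (-80 + (-20))i
= 60 - 100i


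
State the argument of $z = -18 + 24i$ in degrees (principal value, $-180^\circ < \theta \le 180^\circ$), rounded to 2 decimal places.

θ = arctan(b/a) = arctan(24/-18) (quadrant-adjusted) = 126.87°


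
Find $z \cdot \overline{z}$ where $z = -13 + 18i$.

z * conjugate(z) = |z|^2 = a^2 + b^2
= (-13)^2 + 18^2 = 493


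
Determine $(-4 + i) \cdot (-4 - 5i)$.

(a1*a2 - b1*b2) + (a1*b2 + b1*a2)i
= (16 - (-5)) + (20 + (-4))i
= 21 + 16i


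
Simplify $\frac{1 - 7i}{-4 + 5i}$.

Multiply numerator and denominator by conjugate (-4 - 5i):
= (1 - 7i)(-4 - 5i) / ((-4)^2 + 5^2)
= (-39 + 23i) / 41
= -39/41 + (23/41)i


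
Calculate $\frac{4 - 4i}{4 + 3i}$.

Multiply numerator and denominator by conjugate (4 - 3i):
= (4 - 4i)(4 - 3i) / (4^2 + 3^2)
= (4 - 28i) / 25
= 4/25 - (28/25)i


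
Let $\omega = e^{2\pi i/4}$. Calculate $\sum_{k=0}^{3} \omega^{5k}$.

Let ζ = ω^5 = e^(2πi·5/4). Since 4 ∤ 5, ζ ≠ 1.
Sum = Σ_{k=0}^{3} ζ^k = (ζ^4 - 1)/(ζ - 1) = (ω^{5·4} - 1)/(ζ - 1) = (1 - 1)/(ζ - 1) = 0


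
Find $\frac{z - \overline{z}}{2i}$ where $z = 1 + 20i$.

z - conjugate(z) = 2bi
(z - conjugate(z))/(2i) = 2bi/(2i) = b = 20


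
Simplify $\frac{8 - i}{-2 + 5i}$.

Multiply numerator and denominator by conjugate (-2 - 5i):
= (8 - i)(-2 - 5i) / ((-2)^2 + 5^2)
= (-21 - 38i) / 29
= -21/29 - (38/29)i


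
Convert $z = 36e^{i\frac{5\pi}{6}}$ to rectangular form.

a = r cos θ = 36 * -sqrt(3)/2 = -18*sqrt(3)
b = r sin θ = 36 * 1/2 = 18
z = -18*sqrt(3) + 18i


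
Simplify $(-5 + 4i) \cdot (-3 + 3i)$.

(a1*a2 - b1*b2) + (a1*b2 + b1*a2)i
= (15 - 12) + (-15 + (-12))i
= 3 - 27i


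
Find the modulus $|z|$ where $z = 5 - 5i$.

|z| = sqrt(a^2 + b^2) = sqrt(5^2 + (-5)^2) = sqrt(50) = sqrt(50)


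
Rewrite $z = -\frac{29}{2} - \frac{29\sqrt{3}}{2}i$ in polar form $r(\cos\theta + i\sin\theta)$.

r = |z| = sqrt(a^2 + b^2) = sqrt((-29/2)^2 + (-29*sqrt(3)/2)^2) = sqrt(841/4 + 2523/4) = sqrt(841) = 29
θ = arctan(b/a) = arctan(-25.1147/-14.5) (quadrant-adjusted) = 240°
z = 29(cos 240° + i sin 240°)
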